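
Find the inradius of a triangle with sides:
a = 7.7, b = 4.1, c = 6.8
r = Area/s where s is the semi-perimeter.
s = (7.7 + 4.1 + 6.8)/2 = 18.6/2 = 9.3
Area = √(s(s−a)(s−b)(s−c)) = √(9.3·1.6·5.2·2.5) ≈ √193.44 ≈ 13.9083
r ≈ 13.9083/9.3 ≈ 1.49551

r = 1.496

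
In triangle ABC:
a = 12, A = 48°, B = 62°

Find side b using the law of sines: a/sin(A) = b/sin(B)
a/sin(A) = b/sin(B)  ⇒  b = a·sin(B)/sin(A) = 12·sin(62°)/sin(48°)
sin(62°) ≈ 0.882948, sin(48°) ≈ 0.743145
b ≈ 12·0.882948/0.743145 ≈ 10.5954/0.743145 ≈ 14.2575

b = 14.26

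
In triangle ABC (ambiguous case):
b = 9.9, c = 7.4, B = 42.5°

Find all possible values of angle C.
b/sin(B) = c/sin(C)  ⇒  sin(C) = c·sin(B)/b = 7.4·sin(42.5°)/9.9
sin(42.5°) ≈ 0.67559
sin(C) ≈ 7.4·0.67559/9.9 ≈ 4.99937/9.9 ≈ 0.504987
Candidate 1: C₁ = arcsin(0.504987) ≈ 30.3305°  →  A = 180° − 42.5° − 30.3305° ≈ 107.17° > 0, valid
Candidate 2: C₂ = 180° − C₁ ≈ 149.67°  →  A = 180° − 42.5° − 149.67° ≈ -12.1695° ≤ 0, not a valid triangle

C = 30.33° (one solution)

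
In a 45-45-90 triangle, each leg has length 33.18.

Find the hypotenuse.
In a 45-45-90 triangle the sides are in ratio 1 : 1 : √2, so hypotenuse = leg·√2.
Hypotenuse = 33.18·√2 ≈ 33.18·1.41421 ≈ 46.9236

Hypotenuse = 33.18√2 = 46.92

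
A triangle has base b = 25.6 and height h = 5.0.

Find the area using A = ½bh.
A = ½·b·h = ½·25.6·5.0 = ½·128 = 64

Area = 64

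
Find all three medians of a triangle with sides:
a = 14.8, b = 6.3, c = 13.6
Median formula: m_a = ½√(2b² + 2c² − a²) (and cyclically). a² = 219.04, b² = 39.69, c² = 184.96.
m_a = ½√(2·39.69 + 2·184.96 − 219.04) = ½√230.26 ≈ ½·15.1743 ≈ 7.58716
m_b = ½√(2·219.04 + 2·184.96 − 39.69) = ½√768.31 ≈ ½·27.7184 ≈ 13.8592
m_c = ½√(2·219.04 + 2·39.69 − 184.96) = ½√332.5 ≈ ½·18.2346 ≈ 9.11729

m_a = 7.587, m_b = 13.86, m_c = 9.117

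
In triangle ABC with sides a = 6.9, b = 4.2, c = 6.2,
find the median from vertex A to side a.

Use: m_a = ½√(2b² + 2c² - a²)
m_a = ½√(2·4.2² + 2·6.2² − 6.9²) = ½√(2·17.64 + 2·38.44 − 47.61) = ½√(35.28 + 76.88 − 47.61) = ½√64.55
√64.55 ≈ 8.0343, so m_a ≈ 4.01715

m_a = 4.017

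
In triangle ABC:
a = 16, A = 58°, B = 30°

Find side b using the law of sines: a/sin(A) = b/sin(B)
a/sin(A) = b/sin(B)  ⇒  b = a·sin(B)/sin(A) = 16·sin(30°)/sin(58°)
sin(30°) ≈ 0.5, sin(58°) ≈ 0.848048
b ≈ 16·0.5/0.848048 ≈ 8/0.848048 ≈ 9.43343

b = 9.433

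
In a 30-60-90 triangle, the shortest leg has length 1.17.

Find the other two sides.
In a 30-60-90 triangle the sides are in ratio 1 : √3 : 2 (short leg : long leg : hypotenuse).
Long leg = 1.17·√3 ≈ 1.17·1.73205 ≈ 2.0265
Hypotenuse = 2·1.17 = 2.34

Long leg = 1.17√3 = 2.026, Hypotenuse = 2.34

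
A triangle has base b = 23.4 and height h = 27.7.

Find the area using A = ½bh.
A = ½·b·h = ½·23.4·27.7 = ½·648.18 = 324.09

Area = 324.09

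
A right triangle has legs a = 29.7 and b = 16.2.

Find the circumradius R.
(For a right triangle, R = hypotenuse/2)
Hypotenuse c = √(a² + b²) = √(882.09 + 262.44) = √1144.53 ≈ 33.8309
R = c/2 ≈ 33.8309/2 ≈ 16.9155

R = 16.92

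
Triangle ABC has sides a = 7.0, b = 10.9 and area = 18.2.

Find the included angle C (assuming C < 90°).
Area = ½·a·b·sin(C)  ⇒  sin(C) = 2·Area/(a·b) = 2·18.2/(7.0·10.9) = 36.4/76.3 ≈ 0.477064
C = arcsin(0.477064) ≈ 28.4938° (taking the acute solution since C < 90°)

C = 28.49°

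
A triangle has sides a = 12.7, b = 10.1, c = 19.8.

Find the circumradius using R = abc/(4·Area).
First find the area with Heron's formula.
s = (12.7 + 10.1 + 19.8)/2 = 21.3
Area = √(s(s−a)(s−b)(s−c)) = √(21.3·8.6·11.2·1.5) ≈ √3077.42 ≈ 55.4745
abc = 12.7·10.1·19.8 = 2539.746
R = abc/(4·Area) ≈ 2539.746/(4·55.4745) = 2539.746/221.898 ≈ 11.4455

R = 11.45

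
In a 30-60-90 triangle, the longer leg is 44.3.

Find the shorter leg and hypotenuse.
In a 30-60-90 triangle the sides are in ratio 1 : √3 : 2, so short leg = long leg/√3 and hypotenuse = 2·(short leg).
Short leg = 44.3/√3 ≈ 44.3/1.73205 ≈ 25.5766
Hypotenuse = 2·25.5766 ≈ 51.1532

Short leg = 25.58, Hypotenuse = 51.15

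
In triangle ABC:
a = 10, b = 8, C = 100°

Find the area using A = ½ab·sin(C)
A = ½·a·b·sin(C) = ½·10·8·sin(100°)
sin(100°) ≈ 0.984808
A ≈ ½·80·0.984808 = 40·0.984808 ≈ 39.3923

Area = 39.39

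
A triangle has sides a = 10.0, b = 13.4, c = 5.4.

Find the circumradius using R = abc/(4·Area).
First find the area with Heron's formula.
s = (10.0 + 13.4 + 5.4)/2 = 14.4
Area = √(s(s−a)(s−b)(s−c)) = √(14.4·4.4·1·9) ≈ √570.24 ≈ 23.8797
abc = 10.0·13.4·5.4 = 723.6
R = abc/(4·Area) ≈ 723.6/(4·23.8797) = 723.6/95.5188 ≈ 7.57547

R = 7.575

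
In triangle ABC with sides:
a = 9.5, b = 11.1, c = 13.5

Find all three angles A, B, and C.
Law of cosines for each angle (a² = 90.25, b² = 123.21, c² = 182.25):
cos(A) = (b² + c² − a²)/(2bc) = (123.21 + 182.25 − 90.25)/(2·11.1·13.5) = 215.21/299.7 ≈ 0.718085  ⇒  A ≈ 44.1034°
cos(B) = (a² + c² − b²)/(2ac) = (90.25 + 182.25 − 123.21)/(2·9.5·13.5) = 149.29/256.5 ≈ 0.582027  ⇒  B ≈ 54.4067°
cos(C) = (a² + b² − c²)/(2ab) = (90.25 + 123.21 − 182.25)/(2·9.5·11.1) = 31.21/210.9 ≈ 0.147985  ⇒  C ≈ 81.4898°
Check: A + B + C ≈ 180°

A = 44.1°, B = 54.41°, C = 81.49°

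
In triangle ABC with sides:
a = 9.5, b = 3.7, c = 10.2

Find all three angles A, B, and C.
Law of cosines for each angle (a² = 90.25, b² = 13.69, c² = 104.04):
cos(A) = (b² + c² − a²)/(2bc) = (13.69 + 104.04 − 90.25)/(2·3.7·10.2) = 27.48/75.48 ≈ 0.36407  ⇒  A ≈ 68.6496°
cos(B) = (a² + c² − b²)/(2ac) = (90.25 + 104.04 − 13.69)/(2·9.5·10.2) = 180.6/193.8 ≈ 0.931889  ⇒  B ≈ 21.2689°
cos(C) = (a² + b² − c²)/(2ab) = (90.25 + 13.69 − 104.04)/(2·9.5·3.7) = -0.1/70.3 ≈ -0.00142248  ⇒  C ≈ 90.0815°
Check: A + B + C ≈ 180°

A = 68.65°, B = 21.27°, C = 90.08°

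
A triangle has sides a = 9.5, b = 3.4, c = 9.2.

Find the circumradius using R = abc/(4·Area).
First find the area with Heron's formula.
s = (9.5 + 3.4 + 9.2)/2 = 11.05
Area = √(s(s−a)(s−b)(s−c)) = √(11.05·1.55·7.65·1.85) ≈ √242.397 ≈ 15.5691
abc = 9.5·3.4·9.2 = 297.16
R = abc/(4·Area) ≈ 297.16/(4·15.5691) = 297.16/62.2764 ≈ 4.77163

R = 4.772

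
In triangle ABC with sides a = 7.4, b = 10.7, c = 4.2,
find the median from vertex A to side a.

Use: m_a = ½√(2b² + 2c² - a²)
m_a = ½√(2·10.7² + 2·4.2² − 7.4²) = ½√(2·114.49 + 2·17.64 − 54.76) = ½√(228.98 + 35.28 − 54.76) = ½√209.5
√209.5 ≈ 14.4741, so m_a ≈ 7.23706

m_a = 7.237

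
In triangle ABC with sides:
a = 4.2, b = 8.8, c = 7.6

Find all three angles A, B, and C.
Law of cosines for each angle (a² = 17.64, b² = 77.44, c² = 57.76):
cos(A) = (b² + c² − a²)/(2bc) = (77.44 + 57.76 − 17.64)/(2·8.8·7.6) = 117.56/133.76 ≈ 0.878888  ⇒  A ≈ 28.4915°
cos(B) = (a² + c² − b²)/(2ac) = (17.64 + 57.76 − 77.44)/(2·4.2·7.6) = -2.04/63.84 ≈ -0.0319549  ⇒  B ≈ 91.8312°
cos(C) = (a² + b² − c²)/(2ab) = (17.64 + 77.44 − 57.76)/(2·4.2·8.8) = 37.32/73.92 ≈ 0.50487  ⇒  C ≈ 59.6773°
Check: A + B + C ≈ 180°

A = 28.49°, B = 91.83°, C = 59.68°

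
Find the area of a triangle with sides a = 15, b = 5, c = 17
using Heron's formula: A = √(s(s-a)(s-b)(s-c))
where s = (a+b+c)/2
s = (15 + 5 + 17)/2 = 37/2 = 18.5
s − a = 3.5, s − b = 13.5, s − c = 1.5
s(s−a)(s−b)(s−c) = 18.5·3.5·13.5·1.5 = 1311.1875
Area = √1311.1875 ≈ 36.2103

s = 18.5, Area = 36.21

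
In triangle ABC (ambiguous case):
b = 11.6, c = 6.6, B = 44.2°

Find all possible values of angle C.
b/sin(B) = c/sin(C)  ⇒  sin(C) = c·sin(B)/b = 6.6·sin(44.2°)/11.6
sin(44.2°) ≈ 0.697165
sin(C) ≈ 6.6·0.697165/11.6 ≈ 4.60129/11.6 ≈ 0.396663
Candidate 1: C₁ = arcsin(0.396663) ≈ 23.3697°  →  A = 180° − 44.2° − 23.3697° ≈ 112.43° > 0, valid
Candidate 2: C₂ = 180° − C₁ ≈ 156.63°  →  A = 180° − 44.2° − 156.63° ≈ -20.8303° ≤ 0, not a valid triangle

C = 23.37° (one solution)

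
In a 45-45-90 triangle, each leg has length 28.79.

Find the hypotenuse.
In a 45-45-90 triangle the sides are in ratio 1 : 1 : √2, so hypotenuse = leg·√2.
Hypotenuse = 28.79·√2 ≈ 28.79·1.41421 ≈ 40.7152

Hypotenuse = 28.79√2 = 40.72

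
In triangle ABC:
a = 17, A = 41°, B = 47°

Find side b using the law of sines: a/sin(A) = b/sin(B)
a/sin(A) = b/sin(B)  ⇒  b = a·sin(B)/sin(A) = 17·sin(47°)/sin(41°)
sin(47°) ≈ 0.731354, sin(41°) ≈ 0.656059
b ≈ 17·0.731354/0.656059 ≈ 12.433/0.656059 ≈ 18.9511

b = 18.95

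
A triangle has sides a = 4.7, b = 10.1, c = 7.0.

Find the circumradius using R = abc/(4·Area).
First find the area with Heron's formula.
s = (4.7 + 10.1 + 7.0)/2 = 10.9
Area = √(s(s−a)(s−b)(s−c)) = √(10.9·6.2·0.8·3.9) ≈ √210.85 ≈ 14.5207
abc = 4.7·10.1·7.0 = 332.29
R = abc/(4·Area) ≈ 332.29/(4·14.5207) = 332.29/58.0826 ≈ 5.72099

R = 5.721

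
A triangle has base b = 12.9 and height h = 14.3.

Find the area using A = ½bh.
A = ½·b·h = ½·12.9·14.3 = ½·184.47 = 92.235

Area = 92.235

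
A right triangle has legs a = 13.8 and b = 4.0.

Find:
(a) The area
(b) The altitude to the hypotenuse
(a) The legs are perpendicular, so Area = ½·a·b = ½·13.8·4.0 = ½·55.2 = 27.6
(b) Hypotenuse c = √(a² + b²) = √(190.44 + 16) = √206.44 ≈ 14.368
    Area = ½·c·h_c  ⇒  h_c = 2·Area/c = 55.2/14.368 ≈ 3.84187

Area = 27.6, h_c = 3.842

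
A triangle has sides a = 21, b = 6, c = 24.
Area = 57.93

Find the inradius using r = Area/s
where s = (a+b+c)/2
s = (21 + 6 + 24)/2 = 51/2 = 25.5
r = Area/s = 57.93/25.5 ≈ 2.27176

r = 2.272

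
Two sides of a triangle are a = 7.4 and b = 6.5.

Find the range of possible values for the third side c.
Triangle inequality: |a − b| < c < a + b
|a − b| = |7.4 − 6.5| = 0.9
a + b = 7.4 + 6.5 = 13.9

0.9 < c < 13.9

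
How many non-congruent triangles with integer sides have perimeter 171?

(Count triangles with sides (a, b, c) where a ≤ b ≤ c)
Let a ≤ b ≤ c with a + b + c = 171. The only binding inequality is a + b > c, i.e. 171 − c > c, so c < 171/2; and c ≥ 171/3 since c is the largest side.
So 57 ≤ c ≤ 85. For each c, b runs from ⌈(171 − c)/2⌉ up to c (then a = 171 − b − c satisfies 1 ≤ a ≤ b automatically), giving c − ⌈(171 − c)/2⌉ + 1 choices.
Summing over c: 1 + 2 + 4 + 5 + … + 41 + 43  (29 terms, c = 57, …, 85) = 631
Check (closed form: nearest integer to p²/48 for even p, (p+3)²/48 for odd p): (171+3)²/48 = 174²/48 = 30276/48 ≈ 630.75 → 631

631 triangles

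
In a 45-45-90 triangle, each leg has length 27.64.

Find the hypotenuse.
In a 45-45-90 triangle the sides are in ratio 1 : 1 : √2, so hypotenuse = leg·√2.
Hypotenuse = 27.64·√2 ≈ 27.64·1.41421 ≈ 39.0889

Hypotenuse = 27.64√2 = 39.09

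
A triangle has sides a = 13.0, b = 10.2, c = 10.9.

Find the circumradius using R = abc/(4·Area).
First find the area with Heron's formula.
s = (13.0 + 10.2 + 10.9)/2 = 17.05
Area = √(s(s−a)(s−b)(s−c)) = √(17.05·4.05·6.85·6.15) ≈ √2909.01 ≈ 53.9352
abc = 13.0·10.2·10.9 = 1445.34
R = abc/(4·Area) ≈ 1445.34/(4·53.9352) = 1445.34/215.741 ≈ 6.69942

R = 6.699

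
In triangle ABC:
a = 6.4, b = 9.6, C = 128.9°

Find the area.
Two sides and the included angle (SAS): A = ½·a·b·sin(C) = ½·6.4·9.6·sin(128.9°)
sin(128.9°) ≈ 0.778243
A ≈ ½·61.44·0.778243 = 30.72·0.778243 ≈ 23.9076

Area = 23.91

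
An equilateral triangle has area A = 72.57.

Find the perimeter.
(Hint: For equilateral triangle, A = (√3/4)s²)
A = (√3/4)s²  ⇒  s² = 4A/√3 = 4·72.57/√3 = 290.28/1.73205 ≈ 167.593
s ≈ √167.593 ≈ 12.9458
Perimeter = 3s ≈ 3·12.9458 ≈ 38.8373

Perimeter = 38.84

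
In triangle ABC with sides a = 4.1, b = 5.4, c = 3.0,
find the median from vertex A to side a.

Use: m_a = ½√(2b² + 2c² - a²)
m_a = ½√(2·5.4² + 2·3.0² − 4.1²) = ½√(2·29.16 + 2·9 − 16.81) = ½√(58.32 + 18 − 16.81) = ½√59.51
√59.51 ≈ 7.71427, so m_a ≈ 3.85714

m_a = 3.857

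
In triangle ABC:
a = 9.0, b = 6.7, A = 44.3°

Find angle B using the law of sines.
a/sin(A) = b/sin(B)  ⇒  sin(B) = b·sin(A)/a = 6.7·sin(44.3°)/9.0
sin(44.3°) ≈ 0.698415
sin(B) ≈ 6.7·0.698415/9.0 ≈ 4.67938/9.0 ≈ 0.519931
B = arcsin(0.519931) ≈ 31.3276°
(Since b ≤ a we need B ≤ A, so the obtuse alternative 180° − 31.3276° ≈ 148.672° is rejected.)

B = 31.33°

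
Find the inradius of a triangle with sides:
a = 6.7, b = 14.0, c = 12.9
r = Area/s where s is the semi-perimeter.
s = (6.7 + 14.0 + 12.9)/2 = 33.6/2 = 16.8
Area = √(s(s−a)(s−b)(s−c)) = √(16.8·10.1·2.8·3.9) ≈ √1852.91 ≈ 43.0454
r ≈ 43.0454/16.8 ≈ 2.56223

r = 2.562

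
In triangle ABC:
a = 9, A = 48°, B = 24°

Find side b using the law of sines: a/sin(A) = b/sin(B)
a/sin(A) = b/sin(B)  ⇒  b = a·sin(B)/sin(A) = 9·sin(24°)/sin(48°)
sin(24°) ≈ 0.406737, sin(48°) ≈ 0.743145
b ≈ 9·0.406737/0.743145 ≈ 3.66063/0.743145 ≈ 4.92586

b = 4.926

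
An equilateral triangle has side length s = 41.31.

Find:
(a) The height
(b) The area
(a) The height splits the triangle into two 30-60-90 halves: h = s·√3/2 = 41.31·1.73205/2 ≈ 71.551/2 ≈ 35.7755
(b) Area = (√3/4)·s² = (√3/4)·41.31² = (√3/4)·1706.5161 ≈ 0.433013·1706.5161 ≈ 738.943

Height = 35.78, Area = 738.9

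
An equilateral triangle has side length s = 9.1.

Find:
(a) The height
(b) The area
(a) The height splits the triangle into two 30-60-90 halves: h = s·√3/2 = 9.1·1.73205/2 ≈ 15.7617/2 ≈ 7.88083
(b) Area = (√3/4)·s² = (√3/4)·9.1² = (√3/4)·82.81 ≈ 0.433013·82.81 ≈ 35.8578

Height = 7.881, Area = 35.86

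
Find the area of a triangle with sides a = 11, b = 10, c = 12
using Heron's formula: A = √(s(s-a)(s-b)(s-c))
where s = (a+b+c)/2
s = (11 + 10 + 12)/2 = 33/2 = 16.5
s − a = 5.5, s − b = 6.5, s − c = 4.5
s(s−a)(s−b)(s−c) = 16.5·5.5·6.5·4.5 = 2654.4375
Area = √2654.4375 ≈ 51.5212

s = 16.5, Area = 51.52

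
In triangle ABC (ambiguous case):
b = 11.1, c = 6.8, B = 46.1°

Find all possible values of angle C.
b/sin(B) = c/sin(C)  ⇒  sin(C) = c·sin(B)/b = 6.8·sin(46.1°)/11.1
sin(46.1°) ≈ 0.720551
sin(C) ≈ 6.8·0.720551/11.1 ≈ 4.89975/11.1 ≈ 0.441419
Candidate 1: C₁ = arcsin(0.441419) ≈ 26.1944°  →  A = 180° − 46.1° − 26.1944° ≈ 107.706° > 0, valid
Candidate 2: C₂ = 180° − C₁ ≈ 153.806°  →  A = 180° − 46.1° − 153.806° ≈ -19.9056° ≤ 0, not a valid triangle

C = 26.19° (one solution)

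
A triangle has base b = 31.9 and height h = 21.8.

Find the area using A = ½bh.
A = ½·b·h = ½·31.9·21.8 = ½·695.42 = 347.71

Area = 347.71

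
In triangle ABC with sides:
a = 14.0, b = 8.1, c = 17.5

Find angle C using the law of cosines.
c² = a² + b² − 2ab·cos(C)  ⇒  cos(C) = (a² + b² − c²)/(2ab)
cos(C) = (14.0² + 8.1² − 17.5²)/(2·14.0·8.1) = (196 + 65.61 − 306.25)/226.8 = -44.64/226.8 ≈ -0.196825
C = arccos(-0.196825) ≈ 101.351°

C = 101.4°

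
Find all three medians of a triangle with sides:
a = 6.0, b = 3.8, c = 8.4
Median formula: m_a = ½√(2b² + 2c² − a²) (and cyclically). a² = 36, b² = 14.44, c² = 70.56.
m_a = ½√(2·14.44 + 2·70.56 − 36) = ½√134 ≈ ½·11.5758 ≈ 5.78792
m_b = ½√(2·36 + 2·70.56 − 14.44) = ½√198.68 ≈ ½·14.0954 ≈ 7.04769
m_c = ½√(2·36 + 2·14.44 − 70.56) = ½√30.32 ≈ ½·5.50636 ≈ 2.75318

m_a = 5.788, m_b = 7.048, m_c = 2.753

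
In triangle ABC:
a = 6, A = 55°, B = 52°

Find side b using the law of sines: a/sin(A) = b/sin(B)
a/sin(A) = b/sin(B)  ⇒  b = a·sin(B)/sin(A) = 6·sin(52°)/sin(55°)
sin(52°) ≈ 0.788011, sin(55°) ≈ 0.819152
b ≈ 6·0.788011/0.819152 ≈ 4.72806/0.819152 ≈ 5.7719

b = 5.772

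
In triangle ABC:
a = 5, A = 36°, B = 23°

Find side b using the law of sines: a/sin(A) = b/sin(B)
a/sin(A) = b/sin(B)  ⇒  b = a·sin(B)/sin(A) = 5·sin(23°)/sin(36°)
sin(23°) ≈ 0.390731, sin(36°) ≈ 0.587785
b ≈ 5·0.390731/0.587785 ≈ 1.95366/0.587785 ≈ 3.32376

b = 3.324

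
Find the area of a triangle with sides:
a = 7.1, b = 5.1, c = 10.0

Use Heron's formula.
s = (7.1 + 5.1 + 10.0)/2 = 22.2/2 = 11.1
s − a = 4, s − b = 6, s − c = 1.1
s(s−a)(s−b)(s−c) = 11.1·4·6·1.1 ≈ 293.04
Area = √293.04 ≈ 17.1184

Area = 17.12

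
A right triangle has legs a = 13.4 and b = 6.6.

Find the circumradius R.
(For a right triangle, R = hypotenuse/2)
Hypotenuse c = √(a² + b²) = √(179.56 + 43.56) = √223.12 ≈ 14.9372
R = c/2 ≈ 14.9372/2 ≈ 7.4686

R = 7.469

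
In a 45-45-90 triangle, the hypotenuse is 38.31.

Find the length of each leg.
In a 45-45-90 triangle hypotenuse = leg·√2, so leg = hypotenuse/√2.
Leg = 38.31/√2 ≈ 38.31/1.41421 ≈ 27.0893

Each leg = 27.09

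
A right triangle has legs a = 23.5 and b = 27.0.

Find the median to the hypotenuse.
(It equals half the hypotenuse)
Hypotenuse c = √(a² + b²) = √(552.25 + 729) = √1281.25 ≈ 35.7946
Median to hypotenuse = c/2 ≈ 35.7946/2 ≈ 17.8973

Median = 17.9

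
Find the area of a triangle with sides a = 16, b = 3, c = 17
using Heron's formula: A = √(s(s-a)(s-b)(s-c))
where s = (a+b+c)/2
s = (16 + 3 + 17)/2 = 36/2 = 18
s − a = 2, s − b = 15, s − c = 1
s(s−a)(s−b)(s−c) = 18·2·15·1 = 540
Area = √540 ≈ 23.2379

s = 18.0, Area = 23.24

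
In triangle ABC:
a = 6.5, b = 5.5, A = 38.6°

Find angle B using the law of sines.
a/sin(A) = b/sin(B)  ⇒  sin(B) = b·sin(A)/a = 5.5·sin(38.6°)/6.5
sin(38.6°) ≈ 0.62388
sin(B) ≈ 5.5·0.62388/6.5 ≈ 3.43134/6.5 ≈ 0.527898
B = arcsin(0.527898) ≈ 31.8635°
(Since b ≤ a we need B ≤ A, so the obtuse alternative 180° − 31.8635° ≈ 148.136° is rejected.)

B = 31.86°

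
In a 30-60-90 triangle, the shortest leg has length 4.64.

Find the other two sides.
In a 30-60-90 triangle the sides are in ratio 1 : √3 : 2 (short leg : long leg : hypotenuse).
Long leg = 4.64·√3 ≈ 4.64·1.73205 ≈ 8.03672
Hypotenuse = 2·4.64 = 9.28

Long leg = 4.64√3 = 8.037, Hypotenuse = 9.28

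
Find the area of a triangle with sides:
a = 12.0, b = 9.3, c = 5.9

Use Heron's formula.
s = (12.0 + 9.3 + 5.9)/2 = 27.2/2 = 13.6
s − a = 1.6, s − b = 4.3, s − c = 7.7
s(s−a)(s−b)(s−c) = 13.6·1.6·4.3·7.7 ≈ 720.474
Area = √720.474 ≈ 26.8416

Area = 26.84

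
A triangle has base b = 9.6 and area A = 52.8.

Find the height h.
A = ½·b·h  ⇒  h = 2A/b = 2·52.8/9.6 = 105.6/9.6 ≈ 11

h = 11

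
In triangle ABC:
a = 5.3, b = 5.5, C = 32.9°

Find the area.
Two sides and the included angle (SAS): A = ½·a·b·sin(C) = ½·5.3·5.5·sin(32.9°)
sin(32.9°) ≈ 0.543174
A ≈ ½·29.15·0.543174 = 14.575·0.543174 ≈ 7.91677

Area = 7.917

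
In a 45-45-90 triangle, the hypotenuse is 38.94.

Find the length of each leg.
In a 45-45-90 triangle hypotenuse = leg·√2, so leg = hypotenuse/√2.
Leg = 38.94/√2 ≈ 38.94/1.41421 ≈ 27.5347

Each leg = 27.53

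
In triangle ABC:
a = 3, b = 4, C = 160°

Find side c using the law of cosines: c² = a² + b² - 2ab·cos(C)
c² = 3² + 4² − 2·3·4·cos(160°)
cos(160°) ≈ -0.939693
c² ≈ 9 + 16 − 24·(-0.939693) ≈ 25 + 22.5526 ≈ 47.5526
c ≈ √47.5526 ≈ 6.89584

c = 6.896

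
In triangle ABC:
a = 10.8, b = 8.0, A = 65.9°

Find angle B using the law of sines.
a/sin(A) = b/sin(B)  ⇒  sin(B) = b·sin(A)/a = 8.0·sin(65.9°)/10.8
sin(65.9°) ≈ 0.912834
sin(B) ≈ 8.0·0.912834/10.8 ≈ 7.30267/10.8 ≈ 0.676173
B = arcsin(0.676173) ≈ 42.5453°
(Since b ≤ a we need B ≤ A, so the obtuse alternative 180° − 42.5453° ≈ 137.455° is rejected.)

B = 42.55°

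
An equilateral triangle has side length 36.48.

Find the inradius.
r = Area/s with s the semi-perimeter.
Area = (√3/4)·36.48² = (√3/4)·1330.7904 ≈ 0.433013·1330.7904 ≈ 576.249
s = 3·36.48/2 = 54.72
r ≈ 576.249/54.72 ≈ 10.5309
(Equivalently r = side/(2√3) = 36.48/3.4641 ≈ 10.5309.)

r = 10.53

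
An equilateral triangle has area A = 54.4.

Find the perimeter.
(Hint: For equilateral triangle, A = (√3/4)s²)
A = (√3/4)s²  ⇒  s² = 4A/√3 = 4·54.4/√3 = 217.6/1.73205 ≈ 125.631
s ≈ √125.631 ≈ 11.2085
Perimeter = 3s ≈ 3·11.2085 ≈ 33.6256

Perimeter = 33.63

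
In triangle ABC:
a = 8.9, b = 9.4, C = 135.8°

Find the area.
Two sides and the included angle (SAS): A = ½·a·b·sin(C) = ½·8.9·9.4·sin(135.8°)
sin(135.8°) ≈ 0.697165
A ≈ ½·83.66·0.697165 = 41.83·0.697165 ≈ 29.1624

Area = 29.16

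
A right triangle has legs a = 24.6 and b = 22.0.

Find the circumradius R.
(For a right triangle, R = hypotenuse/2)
Hypotenuse c = √(a² + b²) = √(605.16 + 484) = √1089.16 ≈ 33.0024
R = c/2 ≈ 33.0024/2 ≈ 16.5012

R = 16.5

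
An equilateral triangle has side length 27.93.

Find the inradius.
r = Area/s with s the semi-perimeter.
Area = (√3/4)·27.93² = (√3/4)·780.0849 ≈ 0.433013·780.0849 ≈ 337.787
s = 3·27.93/2 = 41.895
r ≈ 337.787/41.895 ≈ 8.0627
(Equivalently r = side/(2√3) = 27.93/3.4641 ≈ 8.0627.)

r = 8.063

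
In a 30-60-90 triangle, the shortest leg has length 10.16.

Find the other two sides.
In a 30-60-90 triangle the sides are in ratio 1 : √3 : 2 (short leg : long leg : hypotenuse).
Long leg = 10.16·√3 ≈ 10.16·1.73205 ≈ 17.5976
Hypotenuse = 2·10.16 = 20.32

Long leg = 10.16√3 = 17.6, Hypotenuse = 20.32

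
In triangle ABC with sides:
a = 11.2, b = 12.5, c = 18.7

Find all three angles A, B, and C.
Law of cosines for each angle (a² = 125.44, b² = 156.25, c² = 349.69):
cos(A) = (b² + c² − a²)/(2bc) = (156.25 + 349.69 − 125.44)/(2·12.5·18.7) = 380.5/467.5 ≈ 0.813904  ⇒  A ≈ 35.5209°
cos(B) = (a² + c² − b²)/(2ac) = (125.44 + 349.69 − 156.25)/(2·11.2·18.7) = 318.88/418.88 ≈ 0.761268  ⇒  B ≈ 40.4239°
cos(C) = (a² + b² − c²)/(2ab) = (125.44 + 156.25 − 349.69)/(2·11.2·12.5) = -68/280 ≈ -0.242857  ⇒  C ≈ 104.055°
Check: A + B + C ≈ 180°

A = 35.52°, B = 40.42°, C = 104.1°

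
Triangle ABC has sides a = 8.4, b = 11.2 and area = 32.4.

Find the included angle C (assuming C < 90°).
Area = ½·a·b·sin(C)  ⇒  sin(C) = 2·Area/(a·b) = 2·32.4/(8.4·11.2) = 64.8/94.08 ≈ 0.688776
C = arcsin(0.688776) ≈ 43.5333° (taking the acute solution since C < 90°)

C = 43.53°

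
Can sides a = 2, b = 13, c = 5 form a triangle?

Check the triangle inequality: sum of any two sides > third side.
a + b vs c: 2 + 13 = 15 > 5  ✓
a + c vs b: 2 + 5 = 7 ≤ 13  ✗
b + c vs a: 13 + 5 = 18 > 2  ✓

No: 2 + 5 = 7 is not > 13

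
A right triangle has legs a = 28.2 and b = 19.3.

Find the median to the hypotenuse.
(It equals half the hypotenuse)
Hypotenuse c = √(a² + b²) = √(795.24 + 372.49) = √1167.73 ≈ 34.1721
Median to hypotenuse = c/2 ≈ 34.1721/2 ≈ 17.086

Median = 17.09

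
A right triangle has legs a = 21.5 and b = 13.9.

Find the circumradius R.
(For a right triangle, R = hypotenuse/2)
Hypotenuse c = √(a² + b²) = √(462.25 + 193.21) = √655.46 ≈ 25.602
R = c/2 ≈ 25.602/2 ≈ 12.801

R = 12.8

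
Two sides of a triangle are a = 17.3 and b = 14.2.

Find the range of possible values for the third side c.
Triangle inequality: |a − b| < c < a + b
|a − b| = |17.3 − 14.2| = 3.1
a + b = 17.3 + 14.2 = 31.5

3.1 < c < 31.5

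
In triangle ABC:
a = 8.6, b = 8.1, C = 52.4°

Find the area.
Two sides and the included angle (SAS): A = ½·a·b·sin(C) = ½·8.6·8.1·sin(52.4°)
sin(52.4°) ≈ 0.79229
A ≈ ½·69.66·0.79229 = 34.83·0.79229 ≈ 27.5954

Area = 27.6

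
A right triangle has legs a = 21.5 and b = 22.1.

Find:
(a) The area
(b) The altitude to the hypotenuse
(a) The legs are perpendicular, so Area = ½·a·b = ½·21.5·22.1 = ½·475.15 = 237.575
(b) Hypotenuse c = √(a² + b²) = √(462.25 + 488.41) = √950.66 ≈ 30.8328
    Area = ½·c·h_c  ⇒  h_c = 2·Area/c = 475.15/30.8328 ≈ 15.4105

Area = 237.575, h_c = 15.41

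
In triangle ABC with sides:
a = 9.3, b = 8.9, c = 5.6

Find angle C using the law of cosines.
c² = a² + b² − 2ab·cos(C)  ⇒  cos(C) = (a² + b² − c²)/(2ab)
cos(C) = (9.3² + 8.9² − 5.6²)/(2·9.3·8.9) = (86.49 + 79.21 − 31.36)/165.54 = 134.34/165.54 ≈ 0.811526
C = arccos(0.811526) ≈ 35.7547°

C = 35.75°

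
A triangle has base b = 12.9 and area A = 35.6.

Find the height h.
A = ½·b·h  ⇒  h = 2A/b = 2·35.6/12.9 = 71.2/12.9 ≈ 5.51938

h = 5.519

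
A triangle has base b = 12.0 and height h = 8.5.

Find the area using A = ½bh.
A = ½·b·h = ½·12.0·8.5 = ½·102 = 51

Area = 51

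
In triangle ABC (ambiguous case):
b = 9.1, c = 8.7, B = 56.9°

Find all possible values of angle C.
b/sin(B) = c/sin(C)  ⇒  sin(C) = c·sin(B)/b = 8.7·sin(56.9°)/9.1
sin(56.9°) ≈ 0.837719
sin(C) ≈ 8.7·0.837719/9.1 ≈ 7.28815/9.1 ≈ 0.800896
Candidate 1: C₁ = arcsin(0.800896) ≈ 53.2157°  →  A = 180° − 56.9° − 53.2157° ≈ 69.8843° > 0, valid
Candidate 2: C₂ = 180° − C₁ ≈ 126.784°  →  A = 180° − 56.9° − 126.784° ≈ -3.6843° ≤ 0, not a valid triangle

C = 53.22° (one solution)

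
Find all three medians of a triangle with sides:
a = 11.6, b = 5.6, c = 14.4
Median formula: m_a = ½√(2b² + 2c² − a²) (and cyclically). a² = 134.56, b² = 31.36, c² = 207.36.
m_a = ½√(2·31.36 + 2·207.36 − 134.56) = ½√342.88 ≈ ½·18.517 ≈ 9.25851
m_b = ½√(2·134.56 + 2·207.36 − 31.36) = ½√652.48 ≈ ½·25.5437 ≈ 12.7718
m_c = ½√(2·134.56 + 2·31.36 − 207.36) = ½√124.48 ≈ ½·11.1571 ≈ 5.57853

m_a = 9.259, m_b = 12.77, m_c = 5.579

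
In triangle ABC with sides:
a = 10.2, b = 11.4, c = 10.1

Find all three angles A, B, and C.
Law of cosines for each angle (a² = 104.04, b² = 129.96, c² = 102.01):
cos(A) = (b² + c² − a²)/(2bc) = (129.96 + 102.01 − 104.04)/(2·11.4·10.1) = 127.93/230.28 ≈ 0.555541  ⇒  A ≈ 56.252°
cos(B) = (a² + c² − b²)/(2ac) = (104.04 + 102.01 − 129.96)/(2·10.2·10.1) = 76.09/206.04 ≈ 0.369297  ⇒  B ≈ 68.3277°
cos(C) = (a² + b² − c²)/(2ab) = (104.04 + 129.96 − 102.01)/(2·10.2·11.4) = 131.99/232.56 ≈ 0.567552  ⇒  C ≈ 55.4203°
Check: A + B + C ≈ 180°

A = 56.25°, B = 68.33°, C = 55.42°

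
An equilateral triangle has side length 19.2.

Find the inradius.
r = Area/s with s the semi-perimeter.
Area = (√3/4)·19.2² = (√3/4)·368.64 ≈ 0.433013·368.64 ≈ 159.626
s = 3·19.2/2 = 28.8
r ≈ 159.626/28.8 ≈ 5.54256
(Equivalently r = side/(2√3) = 19.2/3.4641 ≈ 5.54256.)

r = 5.543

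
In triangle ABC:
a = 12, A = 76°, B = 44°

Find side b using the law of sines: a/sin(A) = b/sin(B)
a/sin(A) = b/sin(B)  ⇒  b = a·sin(B)/sin(A) = 12·sin(44°)/sin(76°)
sin(44°) ≈ 0.694658, sin(76°) ≈ 0.970296
b ≈ 12·0.694658/0.970296 ≈ 8.3359/0.970296 ≈ 8.59109

b = 8.591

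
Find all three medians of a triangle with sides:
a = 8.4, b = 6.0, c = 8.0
Median formula: m_a = ½√(2b² + 2c² − a²) (and cyclically). a² = 70.56, b² = 36, c² = 64.
m_a = ½√(2·36 + 2·64 − 70.56) = ½√129.44 ≈ ½·11.3772 ≈ 5.68859
m_b = ½√(2·70.56 + 2·64 − 36) = ½√233.12 ≈ ½·15.2683 ≈ 7.63413
m_c = ½√(2·70.56 + 2·36 − 64) = ½√149.12 ≈ ½·12.2115 ≈ 6.10574

m_a = 5.689, m_b = 7.634, m_c = 6.106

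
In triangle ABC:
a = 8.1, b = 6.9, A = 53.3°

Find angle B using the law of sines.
a/sin(A) = b/sin(B)  ⇒  sin(B) = b·sin(A)/a = 6.9·sin(53.3°)/8.1
sin(53.3°) ≈ 0.801776
sin(B) ≈ 6.9·0.801776/8.1 ≈ 5.53225/8.1 ≈ 0.682994
B = arcsin(0.682994) ≈ 43.0781°
(Since b ≤ a we need B ≤ A, so the obtuse alternative 180° − 43.0781° ≈ 136.922° is rejected.)

B = 43.08°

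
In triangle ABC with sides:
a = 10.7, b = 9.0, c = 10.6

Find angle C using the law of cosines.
c² = a² + b² − 2ab·cos(C)  ⇒  cos(C) = (a² + b² − c²)/(2ab)
cos(C) = (10.7² + 9.0² − 10.6²)/(2·10.7·9.0) = (114.49 + 81 − 112.36)/192.6 = 83.13/192.6 ≈ 0.43162
C = arccos(0.43162) ≈ 64.4296°

C = 64.43°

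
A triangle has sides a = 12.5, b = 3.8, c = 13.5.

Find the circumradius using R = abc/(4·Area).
First find the area with Heron's formula.
s = (12.5 + 3.8 + 13.5)/2 = 14.9
Area = √(s(s−a)(s−b)(s−c)) = √(14.9·2.4·11.1·1.4) ≈ √555.71 ≈ 23.5735
abc = 12.5·3.8·13.5 = 641.25
R = abc/(4·Area) ≈ 641.25/(4·23.5735) = 641.25/94.294 ≈ 6.80054

R = 6.801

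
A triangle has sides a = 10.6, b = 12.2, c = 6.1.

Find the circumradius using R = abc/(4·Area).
First find the area with Heron's formula.
s = (10.6 + 12.2 + 6.1)/2 = 14.45
Area = √(s(s−a)(s−b)(s−c)) = √(14.45·3.85·2.25·8.35) ≈ √1045.2 ≈ 32.3295
abc = 10.6·12.2·6.1 = 788.852
R = abc/(4·Area) ≈ 788.852/(4·32.3295) = 788.852/129.318 ≈ 6.1001

R = 6.1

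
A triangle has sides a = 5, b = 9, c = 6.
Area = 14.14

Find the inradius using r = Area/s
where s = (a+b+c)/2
s = (5 + 9 + 6)/2 = 20/2 = 10
r = Area/s = 14.14/10 ≈ 1.414

r = 1.414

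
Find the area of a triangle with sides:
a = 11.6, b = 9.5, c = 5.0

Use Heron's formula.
s = (11.6 + 9.5 + 5.0)/2 = 26.1/2 = 13.05
s − a = 1.45, s − b = 3.55, s − c = 8.05
s(s−a)(s−b)(s−c) = 13.05·1.45·3.55·8.05 ≈ 540.758
Area = √540.758 ≈ 23.2542

Area = 23.25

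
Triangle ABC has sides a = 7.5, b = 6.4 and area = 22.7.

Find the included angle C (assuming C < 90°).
Area = ½·a·b·sin(C)  ⇒  sin(C) = 2·Area/(a·b) = 2·22.7/(7.5·6.4) = 45.4/48 ≈ 0.945833
C = arcsin(0.945833) ≈ 71.0555° (taking the acute solution since C < 90°)

C = 71.06°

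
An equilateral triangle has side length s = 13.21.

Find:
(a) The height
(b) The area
(a) The height splits the triangle into two 30-60-90 halves: h = s·√3/2 = 13.21·1.73205/2 ≈ 22.8804/2 ≈ 11.4402
(b) Area = (√3/4)·s² = (√3/4)·13.21² = (√3/4)·174.5041 ≈ 0.433013·174.5041 ≈ 75.5625

Height = 11.44, Area = 75.56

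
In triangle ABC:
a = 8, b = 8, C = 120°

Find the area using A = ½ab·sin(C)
A = ½·a·b·sin(C) = ½·8·8·sin(120°)
sin(120°) ≈ 0.866025
A ≈ ½·64·0.866025 = 32·0.866025 ≈ 27.7128

Area = 27.71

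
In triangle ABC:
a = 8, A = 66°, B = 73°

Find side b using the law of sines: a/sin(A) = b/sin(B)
a/sin(A) = b/sin(B)  ⇒  b = a·sin(B)/sin(A) = 8·sin(73°)/sin(66°)
sin(73°) ≈ 0.956305, sin(66°) ≈ 0.913545
b ≈ 8·0.956305/0.913545 ≈ 7.65044/0.913545 ≈ 8.37445

b = 8.374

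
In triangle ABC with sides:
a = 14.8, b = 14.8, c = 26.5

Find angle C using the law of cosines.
c² = a² + b² − 2ab·cos(C)  ⇒  cos(C) = (a² + b² − c²)/(2ab)
cos(C) = (14.8² + 14.8² − 26.5²)/(2·14.8·14.8) = (219.04 + 219.04 − 702.25)/438.08 = -264.17/438.08 ≈ -0.603018
C = arccos(-0.603018) ≈ 127.086°

C = 127.1°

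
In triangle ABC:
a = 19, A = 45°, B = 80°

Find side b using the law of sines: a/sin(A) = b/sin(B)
a/sin(A) = b/sin(B)  ⇒  b = a·sin(B)/sin(A) = 19·sin(80°)/sin(45°)
sin(80°) ≈ 0.984808, sin(45°) ≈ 0.707107
b ≈ 19·0.984808/0.707107 ≈ 18.7113/0.707107 ≈ 26.4618

b = 26.46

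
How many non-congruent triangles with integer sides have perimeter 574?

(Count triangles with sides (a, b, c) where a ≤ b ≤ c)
Let a ≤ b ≤ c with a + b + c = 574. The only binding inequality is a + b > c, i.e. 574 − c > c, so c < 574/2; and c ≥ 574/3 since c is the largest side.
So 192 ≤ c ≤ 286. For each c, b runs from ⌈(574 − c)/2⌉ up to c (then a = 574 − b − c satisfies 1 ≤ a ≤ b automatically), giving c − ⌈(574 − c)/2⌉ + 1 choices.
Summing over c: 2 + 3 + 5 + 6 + … + 141 + 143  (95 terms, c = 192, …, 286) = 6864
Check (closed form: nearest integer to p²/48 for even p, (p+3)²/48 for odd p): 574²/48 = 329476/48 ≈ 6864.08 → 6864

6864 triangles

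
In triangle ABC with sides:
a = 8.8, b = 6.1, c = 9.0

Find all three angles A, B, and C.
Law of cosines for each angle (a² = 77.44, b² = 37.21, c² = 81):
cos(A) = (b² + c² − a²)/(2bc) = (37.21 + 81 − 77.44)/(2·6.1·9.0) = 40.77/109.8 ≈ 0.371311  ⇒  A ≈ 68.2035°
cos(B) = (a² + c² − b²)/(2ac) = (77.44 + 81 − 37.21)/(2·8.8·9.0) = 121.23/158.4 ≈ 0.765341  ⇒  B ≈ 40.0627°
cos(C) = (a² + b² − c²)/(2ab) = (77.44 + 37.21 − 81)/(2·8.8·6.1) = 33.65/107.36 ≈ 0.313431  ⇒  C ≈ 71.7339°
Check: A + B + C ≈ 180°

A = 68.2°, B = 40.06°, C = 71.73°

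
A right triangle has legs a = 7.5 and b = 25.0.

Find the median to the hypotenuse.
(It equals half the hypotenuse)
Hypotenuse c = √(a² + b²) = √(56.25 + 625) = √681.25 ≈ 26.1008
Median to hypotenuse = c/2 ≈ 26.1008/2 ≈ 13.0504

Median = 13.05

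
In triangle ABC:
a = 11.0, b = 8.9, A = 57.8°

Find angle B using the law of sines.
a/sin(A) = b/sin(B)  ⇒  sin(B) = b·sin(A)/a = 8.9·sin(57.8°)/11.0
sin(57.8°) ≈ 0.846193
sin(B) ≈ 8.9·0.846193/11.0 ≈ 7.53112/11.0 ≈ 0.684647
B = arcsin(0.684647) ≈ 43.2079°
(Since b ≤ a we need B ≤ A, so the obtuse alternative 180° − 43.2079° ≈ 136.792° is rejected.)

B = 43.21°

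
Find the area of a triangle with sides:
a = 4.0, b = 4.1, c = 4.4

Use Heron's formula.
s = (4.0 + 4.1 + 4.4)/2 = 12.5/2 = 6.25
s − a = 2.25, s − b = 2.15, s − c = 1.85
s(s−a)(s−b)(s−c) = 6.25·2.25·2.15·1.85 ≈ 55.9336
Area = √55.9336 ≈ 7.47888

Area = 7.479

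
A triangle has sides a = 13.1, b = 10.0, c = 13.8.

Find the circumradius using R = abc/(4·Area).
First find the area with Heron's formula.
s = (13.1 + 10.0 + 13.8)/2 = 18.45
Area = √(s(s−a)(s−b)(s−c)) = √(18.45·5.35·8.45·4.65) ≈ √3878.46 ≈ 62.2773
abc = 13.1·10.0·13.8 = 1807.8
R = abc/(4·Area) ≈ 1807.8/(4·62.2773) = 1807.8/249.109 ≈ 7.25706

R = 7.257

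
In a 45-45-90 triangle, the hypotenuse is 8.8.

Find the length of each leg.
In a 45-45-90 triangle hypotenuse = leg·√2, so leg = hypotenuse/√2.
Leg = 8.8/√2 ≈ 8.8/1.41421 ≈ 6.22254

Each leg = 6.223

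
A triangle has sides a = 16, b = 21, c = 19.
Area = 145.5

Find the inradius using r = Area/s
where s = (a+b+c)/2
s = (16 + 21 + 19)/2 = 56/2 = 28
r = Area/s = 145.5/28 ≈ 5.19643

r = 5.196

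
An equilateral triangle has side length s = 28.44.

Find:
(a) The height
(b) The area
(a) The height splits the triangle into two 30-60-90 halves: h = s·√3/2 = 28.44·1.73205/2 ≈ 49.2595/2 ≈ 24.6298
(b) Area = (√3/4)·s² = (√3/4)·28.44² = (√3/4)·808.8336 ≈ 0.433013·808.8336 ≈ 350.235

Height = 24.63, Area = 350.2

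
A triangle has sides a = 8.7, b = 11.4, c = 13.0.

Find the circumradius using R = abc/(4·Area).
First find the area with Heron's formula.
s = (8.7 + 11.4 + 13.0)/2 = 16.55
Area = √(s(s−a)(s−b)(s−c)) = √(16.55·7.85·5.15·3.55) ≈ √2375.22 ≈ 48.7362
abc = 8.7·11.4·13.0 = 1289.34
R = abc/(4·Area) ≈ 1289.34/(4·48.7362) = 1289.34/194.945 ≈ 6.61387

R = 6.614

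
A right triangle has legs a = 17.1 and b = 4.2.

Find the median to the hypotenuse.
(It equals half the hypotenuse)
Hypotenuse c = √(a² + b²) = √(292.41 + 17.64) = √310.05 ≈ 17.6082
Median to hypotenuse = c/2 ≈ 17.6082/2 ≈ 8.80412

Median = 8.804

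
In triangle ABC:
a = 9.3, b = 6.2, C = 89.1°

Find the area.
Two sides and the included angle (SAS): A = ½·a·b·sin(C) = ½·9.3·6.2·sin(89.1°)
sin(89.1°) ≈ 0.999877
A ≈ ½·57.66·0.999877 = 28.83·0.999877 ≈ 28.8264

Area = 28.83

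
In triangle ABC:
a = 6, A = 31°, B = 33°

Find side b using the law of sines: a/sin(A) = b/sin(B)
a/sin(A) = b/sin(B)  ⇒  b = a·sin(B)/sin(A) = 6·sin(33°)/sin(31°)
sin(33°) ≈ 0.544639, sin(31°) ≈ 0.515038
b ≈ 6·0.544639/0.515038 ≈ 3.26783/0.515038 ≈ 6.34484

b = 6.345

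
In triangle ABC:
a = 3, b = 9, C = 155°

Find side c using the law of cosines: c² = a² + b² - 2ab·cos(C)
c² = 3² + 9² − 2·3·9·cos(155°)
cos(155°) ≈ -0.906308
c² ≈ 9 + 81 − 54·(-0.906308) ≈ 90 + 48.9406 ≈ 138.941
c ≈ √138.941 ≈ 11.7873

c = 11.79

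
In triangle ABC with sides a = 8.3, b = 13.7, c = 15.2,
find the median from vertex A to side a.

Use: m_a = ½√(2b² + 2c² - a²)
m_a = ½√(2·13.7² + 2·15.2² − 8.3²) = ½√(2·187.69 + 2·231.04 − 68.89) = ½√(375.38 + 462.08 − 68.89) = ½√768.57
√768.57 ≈ 27.7231, so m_a ≈ 13.8615

m_a = 13.86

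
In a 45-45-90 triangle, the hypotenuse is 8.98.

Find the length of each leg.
In a 45-45-90 triangle hypotenuse = leg·√2, so leg = hypotenuse/√2.
Leg = 8.98/√2 ≈ 8.98/1.41421 ≈ 6.34982

Each leg = 6.35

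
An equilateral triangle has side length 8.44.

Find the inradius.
r = Area/s with s the semi-perimeter.
Area = (√3/4)·8.44² = (√3/4)·71.2336 ≈ 0.433013·71.2336 ≈ 30.8451
s = 3·8.44/2 = 12.66
r ≈ 30.8451/12.66 ≈ 2.43642
(Equivalently r = side/(2√3) = 8.44/3.4641 ≈ 2.43642.)

r = 2.436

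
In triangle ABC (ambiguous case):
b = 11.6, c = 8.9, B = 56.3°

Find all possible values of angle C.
b/sin(B) = c/sin(C)  ⇒  sin(C) = c·sin(B)/b = 8.9·sin(56.3°)/11.6
sin(56.3°) ≈ 0.831954
sin(C) ≈ 8.9·0.831954/11.6 ≈ 7.40439/11.6 ≈ 0.63831
Candidate 1: C₁ = arcsin(0.63831) ≈ 39.6659°  →  A = 180° − 56.3° − 39.6659° ≈ 84.0341° > 0, valid
Candidate 2: C₂ = 180° − C₁ ≈ 140.334°  →  A = 180° − 56.3° − 140.334° ≈ -16.6341° ≤ 0, not a valid triangle

C = 39.67° (one solution)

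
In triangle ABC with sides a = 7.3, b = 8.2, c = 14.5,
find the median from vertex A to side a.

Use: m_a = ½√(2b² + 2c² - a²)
m_a = ½√(2·8.2² + 2·14.5² − 7.3²) = ½√(2·67.24 + 2·210.25 − 53.29) = ½√(134.48 + 420.5 − 53.29) = ½√501.69
√501.69 ≈ 22.3984, so m_a ≈ 11.1992

m_a = 11.2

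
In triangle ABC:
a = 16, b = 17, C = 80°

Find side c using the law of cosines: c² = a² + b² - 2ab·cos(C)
c² = 16² + 17² − 2·16·17·cos(80°)
cos(80°) ≈ 0.173648
c² ≈ 256 + 289 − 544·(0.173648) ≈ 545 − 94.4646 ≈ 450.535
c ≈ √450.535 ≈ 21.2258

c = 21.23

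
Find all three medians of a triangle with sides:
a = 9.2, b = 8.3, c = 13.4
Median formula: m_a = ½√(2b² + 2c² − a²) (and cyclically). a² = 84.64, b² = 68.89, c² = 179.56.
m_a = ½√(2·68.89 + 2·179.56 − 84.64) = ½√412.26 ≈ ½·20.3042 ≈ 10.1521
m_b = ½√(2·84.64 + 2·179.56 − 68.89) = ½√459.51 ≈ ½·21.4362 ≈ 10.7181
m_c = ½√(2·84.64 + 2·68.89 − 179.56) = ½√127.5 ≈ ½·11.2916 ≈ 5.64579

m_a = 10.15, m_b = 10.72, m_c = 5.646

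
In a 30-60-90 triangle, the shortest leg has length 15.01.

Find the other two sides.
In a 30-60-90 triangle the sides are in ratio 1 : √3 : 2 (short leg : long leg : hypotenuse).
Long leg = 15.01·√3 ≈ 15.01·1.73205 ≈ 25.9981
Hypotenuse = 2·15.01 = 30.02

Long leg = 15.01√3 = 26, Hypotenuse = 30.02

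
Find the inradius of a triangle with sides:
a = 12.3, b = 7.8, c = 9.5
r = Area/s where s is the semi-perimeter.
s = (12.3 + 7.8 + 9.5)/2 = 29.6/2 = 14.8
Area = √(s(s−a)(s−b)(s−c)) = √(14.8·2.5·7·5.3) ≈ √1372.7 ≈ 37.05
r ≈ 37.05/14.8 ≈ 2.50338

r = 2.503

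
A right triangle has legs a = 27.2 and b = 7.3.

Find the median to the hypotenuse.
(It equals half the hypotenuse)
Hypotenuse c = √(a² + b²) = √(739.84 + 53.29) = √793.13 ≈ 28.1626
Median to hypotenuse = c/2 ≈ 28.1626/2 ≈ 14.0813

Median = 14.08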